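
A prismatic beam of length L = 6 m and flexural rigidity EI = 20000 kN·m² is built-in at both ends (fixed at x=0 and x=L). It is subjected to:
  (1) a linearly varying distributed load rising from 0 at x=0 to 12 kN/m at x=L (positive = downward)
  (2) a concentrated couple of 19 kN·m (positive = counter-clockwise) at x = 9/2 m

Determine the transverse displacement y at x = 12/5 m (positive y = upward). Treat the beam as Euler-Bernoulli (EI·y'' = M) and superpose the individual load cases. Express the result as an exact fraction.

y(12/5) = -837747/625000000 m

Load 1 — triangular load w₀=12 kN/m (0→w₀ over full span):
  y_1 = -w₀x²(L-x)²(x+2L)/(120LEI) = -12·(12/5)²·(6-(12/5))²·((12/5)+2·6)/(120·6·20000) = -8748/9765625 m
Load 2 — applied couple M₀=19 kN·m at a=9/2 m (b=L-a=3/2):
  y_2 = (R_Ax³/6 - M_Ax²/2)/EI  [x≤a] with R_A=57/16, M_A=95/16 = ((57/16)·(12/5)³/6 - (95/16)·(12/5)²/2)/20000 = -2223/5000000 m
Superposition: y = Σ y_i = -837747/625000000 m ≈ -0.001340 m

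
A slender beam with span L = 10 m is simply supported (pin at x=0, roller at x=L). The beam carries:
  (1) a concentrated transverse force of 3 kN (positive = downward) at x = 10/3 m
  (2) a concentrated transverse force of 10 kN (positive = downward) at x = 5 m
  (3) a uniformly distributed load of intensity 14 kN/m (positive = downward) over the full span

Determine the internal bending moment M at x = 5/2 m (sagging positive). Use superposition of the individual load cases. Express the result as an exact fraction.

Load 1 — point force P=3 kN at a=10/3 m (b=L-a=20/3):
  M_1 = Pbx/L  [x≤a] = 3·(20/3)·(5/2)/10 = 5 kN·m
Load 2 — point force P=10 kN at a=5 m (b=L-a=5):
  M_2 = Pbx/L  [x≤a] = 10·5·(5/2)/10 = 25/2 kN·m
Load 3 — uniform load w=14 kN/m over full span:
  M_3 = wx(L-x)/2 = 14·(5/2)·(10-(5/2))/2 = 525/4 kN·m
Superposition: M = Σ M_i = 595/4 kN·m ≈ 148.750000 kN·m

M(5/2) = 595/4 kN·m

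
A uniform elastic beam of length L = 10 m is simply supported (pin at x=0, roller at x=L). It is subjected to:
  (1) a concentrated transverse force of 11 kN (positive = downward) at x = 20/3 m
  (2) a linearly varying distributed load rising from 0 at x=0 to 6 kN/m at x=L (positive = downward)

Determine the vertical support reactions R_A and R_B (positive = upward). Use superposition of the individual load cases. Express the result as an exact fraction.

Load 1 — point force P=11 kN at a=20/3 m (b=L-a=10/3):
  R_A = Pb/L = 11·(10/3)/10 = 11/3 kN
  R_B = Pa/L = 11·(20/3)/10 = 22/3 kN
Load 2 — triangular load w₀=6 kN/m (0→w₀ over full span):
  R_A = w₀L/6 = 6·10/6 = 10 kN
  R_B = w₀L/3 = 6·10/3 = 20 kN
Superposition: R_A = 41/3 kN, R_B = 82/3 kN

R_A = 41/3 kN, R_B = 82/3 kN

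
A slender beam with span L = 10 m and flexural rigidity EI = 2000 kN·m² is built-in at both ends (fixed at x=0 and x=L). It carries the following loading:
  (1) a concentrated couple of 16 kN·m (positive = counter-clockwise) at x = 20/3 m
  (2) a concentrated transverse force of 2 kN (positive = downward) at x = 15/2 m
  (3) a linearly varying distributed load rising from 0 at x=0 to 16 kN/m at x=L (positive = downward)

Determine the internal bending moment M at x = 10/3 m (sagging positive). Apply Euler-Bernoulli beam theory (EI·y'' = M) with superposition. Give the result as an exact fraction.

Load 1 — applied couple M₀=16 kN·m at a=20/3 m (b=L-a=10/3):
  M_1 = R_Ax - M_A  [x≤a] with R_A=32/15, M_A=16/3 = (32/15)·(10/3) - (16/3) = 16/9 kN·m
Load 2 — point force P=2 kN at a=15/2 m (b=L-a=5/2):
  M_2 = Pb²(3a+b)x/L³ - Pab²/L²  [x≤a] = 2·(5/2)²·(3·(15/2)+(5/2))·(10/3)/10³ - 2·(15/2)·(5/2)²/10² = 5/48 kN·m
Load 3 — triangular load w₀=16 kN/m (0→w₀ over full span):
  M_3 = 3w₀Lx/20 - w₀L²/30 - w₀x³/(6L) = 3·16·10·(10/3)/20 - 16·10²/30 - 16·(10/3)³/(6·10) = 1360/81 kN·m
Superposition: M = Σ M_i = 24199/1296 kN·m ≈ 18.672068 kN·m

M(10/3) = 24199/1296 kN·m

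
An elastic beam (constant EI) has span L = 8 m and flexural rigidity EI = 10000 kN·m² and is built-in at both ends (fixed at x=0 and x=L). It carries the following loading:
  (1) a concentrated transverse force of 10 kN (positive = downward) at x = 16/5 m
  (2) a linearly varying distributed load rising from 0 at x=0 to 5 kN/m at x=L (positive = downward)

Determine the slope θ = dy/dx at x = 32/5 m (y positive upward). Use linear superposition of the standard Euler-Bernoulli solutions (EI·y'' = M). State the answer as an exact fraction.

Load 1 — point force P=10 kN at a=16/5 m (b=L-a=24/5):
  θ_1 = Pa²(L-x)(2bL-(3b+a)(L-x))/(2L³EI)  [x>a] = 10·(16/5)²·(8-(32/5))·(2·(24/5)·8-(3·(24/5)+(16/5))·(8-(32/5)))/(2·8³·10000) = 304/390625 rad
Load 2 — triangular load w₀=5 kN/m (0→w₀ over full span):
  θ_2 = -w₀(2x(L-x)(L-2x)(x+2L)+x²(L-x)²)/(120LEI) = -5·(2·(32/5)·(8-(32/5))·(8-2·(32/5))·((32/5)+2·8)+(32/5)²·(8-(32/5))²)/(120·8·10000) = 256/234375 rad
Superposition: θ = Σ θ_i = 2192/1171875 rad ≈ 0.001871 rad

θ(32/5) = 2192/1171875 rad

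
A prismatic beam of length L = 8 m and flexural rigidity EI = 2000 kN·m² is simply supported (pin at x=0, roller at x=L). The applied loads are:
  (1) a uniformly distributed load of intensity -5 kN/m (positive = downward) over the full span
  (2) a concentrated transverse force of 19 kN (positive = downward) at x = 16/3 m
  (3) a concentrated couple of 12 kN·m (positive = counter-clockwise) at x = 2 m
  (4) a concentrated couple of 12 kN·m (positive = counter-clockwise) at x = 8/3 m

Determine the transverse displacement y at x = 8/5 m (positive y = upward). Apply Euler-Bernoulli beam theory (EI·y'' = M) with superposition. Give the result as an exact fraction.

Load 1 — uniform load w=-5 kN/m over full span:
  y_1 = -wx(L³-2Lx²+x³)/(24EI) = -(-5)·(8/5)·(8³-2·8·(8/5)²+(8/5)³)/(24·2000) = 3712/46875 m
Load 2 — point force P=19 kN at a=16/3 m (b=L-a=8/3):
  y_2 = -Pbx(L²-b²-x²)/(6LEI)  [x≤a] = -19·(8/3)·(8/5)·(8²-(8/3)²-(8/5)²)/(6·8·2000) = -58064/1265625 m
Load 3 — applied couple M₀=12 kN·m at a=2 m (b=L-a=6):
  y_3 = (M₀x³/(6L)+C₁x)/EI  [x≤a] with C₁=M₀(3b²-L²)/(6L)=11 = (12·(8/5)³/(6·8)+11·(8/5))/2000 = 291/31250 m
Load 4 — applied couple M₀=12 kN·m at a=8/3 m (b=L-a=16/3):
  y_4 = (M₀x³/(6L)+C₁x)/EI  [x≤a] with C₁=M₀(3b²-L²)/(6L)=16/3 = (12·(8/5)³/(6·8)+(16/3)·(8/5))/2000 = 224/46875 m
Superposition: y = Σ y_i = 119987/2531250 m ≈ 0.047402 m

y(8/5) = 119987/2531250 m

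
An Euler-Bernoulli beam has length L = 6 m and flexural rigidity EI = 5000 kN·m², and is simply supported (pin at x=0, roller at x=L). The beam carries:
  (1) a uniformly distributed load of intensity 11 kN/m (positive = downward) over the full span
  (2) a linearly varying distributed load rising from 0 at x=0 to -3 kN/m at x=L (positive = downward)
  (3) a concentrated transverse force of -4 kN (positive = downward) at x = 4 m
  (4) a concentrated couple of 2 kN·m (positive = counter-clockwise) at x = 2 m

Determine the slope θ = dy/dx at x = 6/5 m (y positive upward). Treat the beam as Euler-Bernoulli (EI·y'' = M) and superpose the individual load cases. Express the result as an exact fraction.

Load 1 — uniform load w=11 kN/m over full span:
  θ_1 = -w(L³-6Lx²+4x³)/(24EI) = -11·(6³-6·6·(6/5)²+4·(6/5)³)/(24·5000) = -9801/625000 rad
Load 2 — triangular load w₀=-3 kN/m (0→w₀ over full span):
  θ_2 = -w₀(7L⁴-30L²x²+15x⁴)/(360LEI) = -(-3)·(7·6⁴-30·6²·(6/5)²+15·(6/5)⁴)/(360·6·5000) = 819/390625 rad
Load 3 — point force P=-4 kN at a=4 m (b=L-a=2):
  θ_3 = -Pb(L²-b²-3x²)/(6LEI)  [x≤a] = -(-4)·2·(6²-2²-3·(6/5)²)/(6·6·5000) = 173/140625 rad
Load 4 — applied couple M₀=2 kN·m at a=2 m (b=L-a=4):
  θ_4 = (M₀x²/(2L)+C₁)/EI  [x≤a] with C₁=M₀(3b²-L²)/(6L)=2/3 = (2·(6/5)²/(2·6)+(2/3))/5000 = 17/93750 rad
Superposition: θ = Σ θ_i = -342377/28125000 rad ≈ -0.012173 rad

θ(6/5) = -342377/28125000 rad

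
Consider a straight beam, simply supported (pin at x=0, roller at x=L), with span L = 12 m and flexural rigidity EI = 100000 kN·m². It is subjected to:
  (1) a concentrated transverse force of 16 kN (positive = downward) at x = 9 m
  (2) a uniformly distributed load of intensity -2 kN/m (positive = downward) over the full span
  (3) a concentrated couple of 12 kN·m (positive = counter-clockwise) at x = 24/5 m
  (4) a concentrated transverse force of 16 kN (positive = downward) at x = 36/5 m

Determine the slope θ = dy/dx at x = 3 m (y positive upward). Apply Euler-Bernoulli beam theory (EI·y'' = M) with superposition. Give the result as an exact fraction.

Load 1 — point force P=16 kN at a=9 m (b=L-a=3):
  θ_1 = -Pb(L²-b²-3x²)/(6LEI)  [x≤a] = -16·3·(12²-3²-3·3²)/(6·12·100000) = -9/12500 rad
Load 2 — uniform load w=-2 kN/m over full span:
  θ_2 = -w(L³-6Lx²+4x³)/(24EI) = -(-2)·(12³-6·12·3²+4·3³)/(24·100000) = 99/100000 rad
Load 3 — applied couple M₀=12 kN·m at a=24/5 m (b=L-a=36/5):
  θ_3 = (M₀x²/(2L)+C₁)/EI  [x≤a] with C₁=M₀(3b²-L²)/(6L)=48/25 = (12·3²/(2·12)+(48/25))/100000 = 321/5000000 rad
Load 4 — point force P=16 kN at a=36/5 m (b=L-a=24/5):
  θ_4 = -Pb(L²-b²-3x²)/(6LEI)  [x≤a] = -16·(24/5)·(12²-(24/5)²-3·3²)/(6·12·100000) = -783/781250 rad
Superposition: θ = Σ θ_i = -16701/25000000 rad ≈ -0.000668 rad

θ(3) = -16701/25000000 rad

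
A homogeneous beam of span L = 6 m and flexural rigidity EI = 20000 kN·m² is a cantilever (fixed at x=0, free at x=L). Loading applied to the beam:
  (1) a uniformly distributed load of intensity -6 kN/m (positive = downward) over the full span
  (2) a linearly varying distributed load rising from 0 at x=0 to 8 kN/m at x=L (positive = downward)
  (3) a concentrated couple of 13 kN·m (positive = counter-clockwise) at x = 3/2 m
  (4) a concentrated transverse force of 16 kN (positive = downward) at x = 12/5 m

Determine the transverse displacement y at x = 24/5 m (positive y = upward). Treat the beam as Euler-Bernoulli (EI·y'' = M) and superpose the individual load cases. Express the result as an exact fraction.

y(24/5) = -10486269/2500000000 m

Load 1 — uniform load w=-6 kN/m over full span:
  y_1 = -wx²(x²-4Lx+6L²)/(24EI) = -(-6)·(24/5)²·((24/5)²-4·6·(24/5)+6·6²)/(24·20000) = 13932/390625 m
Load 2 — triangular load w₀=8 kN/m (0→w₀ over full span):
  y_2 = (w₀Lx³/12-w₀L²x²/6-w₀x⁵/(120L))/EI = (8·6·(24/5)³/12-8·6²·(24/5)²/6-8·(24/5)⁵/(120·6))/20000 = -337824/9765625 m
Load 3 — applied couple M₀=13 kN·m at a=3/2 m (b=L-a=9/2):
  y_3 = M₀a(2x-a)/(2EI)  [x>a] = 13·(3/2)·(2·(24/5)-(3/2))/(2·20000) = 3159/800000 m
Load 4 — point force P=16 kN at a=12/5 m (b=L-a=18/5):
  y_4 = -Pa²(3x-a)/(6EI)  [x>a] = -16·(12/5)²·(3·(24/5)-(12/5))/(6·20000) = -144/15625 m
Superposition: y = Σ y_i = -10486269/2500000000 m ≈ -0.004195 m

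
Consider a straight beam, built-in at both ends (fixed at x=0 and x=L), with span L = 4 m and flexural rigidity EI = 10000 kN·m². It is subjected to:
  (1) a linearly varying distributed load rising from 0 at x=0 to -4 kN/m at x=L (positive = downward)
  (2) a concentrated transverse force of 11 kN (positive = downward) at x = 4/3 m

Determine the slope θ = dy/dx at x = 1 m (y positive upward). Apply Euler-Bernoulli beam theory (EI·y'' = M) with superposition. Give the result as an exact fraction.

θ(1) = -529/3600000 rad

Load 1 — triangular load w₀=-4 kN/m (0→w₀ over full span):
  θ_1 = -w₀(2x(L-x)(L-2x)(x+2L)+x²(L-x)²)/(120LEI) = -(-4)·(2·1·(4-1)·(4-2·1)·(1+2·4)+1²·(4-1)²)/(120·4·10000) = 39/400000 rad
Load 2 — point force P=11 kN at a=4/3 m (b=L-a=8/3):
  θ_2 = -Pb²x(2aL-(3a+b)x)/(2L³EI)  [x≤a] = -11·(8/3)²·1·(2·(4/3)·4-(3·(4/3)+(8/3))·1)/(2·4³·10000) = -11/45000 rad
Superposition: θ = Σ θ_i = -529/3600000 rad ≈ -0.000147 rad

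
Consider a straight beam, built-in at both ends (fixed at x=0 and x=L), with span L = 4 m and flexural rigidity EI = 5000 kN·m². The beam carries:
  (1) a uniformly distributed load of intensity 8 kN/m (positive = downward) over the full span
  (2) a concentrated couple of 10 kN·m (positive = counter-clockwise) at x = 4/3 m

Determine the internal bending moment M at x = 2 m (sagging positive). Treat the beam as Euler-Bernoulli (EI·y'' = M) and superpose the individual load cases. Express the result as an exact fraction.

Load 1 — uniform load w=8 kN/m over full span:
  M_1 = wLx/2 - wL²/12 - wx²/2 = 8·4·2/2 - 8·4²/12 - 8·2²/2 = 16/3 kN·m
Load 2 — applied couple M₀=10 kN·m at a=4/3 m (b=L-a=8/3):
  M_2 = R_Ax - M_A - M₀  [x>a] with R_A=10/3, M_A=0 = (10/3)·2 - 0 - 10 = -10/3 kN·m
Superposition: M = Σ M_i = 2 kN·m ≈ 2.000000 kN·m

M(2) = 2 kN·m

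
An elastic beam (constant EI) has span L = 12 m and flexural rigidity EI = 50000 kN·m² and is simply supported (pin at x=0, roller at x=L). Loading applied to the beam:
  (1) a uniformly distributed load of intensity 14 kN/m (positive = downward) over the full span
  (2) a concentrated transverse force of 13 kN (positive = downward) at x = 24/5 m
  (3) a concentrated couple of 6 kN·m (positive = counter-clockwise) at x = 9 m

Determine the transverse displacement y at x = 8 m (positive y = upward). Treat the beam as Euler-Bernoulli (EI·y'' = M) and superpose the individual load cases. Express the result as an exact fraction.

Load 1 — uniform load w=14 kN/m over full span:
  y_1 = -wx(L³-2Lx²+x³)/(24EI) = -14·8·(12³-2·12·8²+8³)/(24·50000) = -616/9375 m
Load 2 — point force P=13 kN at a=24/5 m (b=L-a=36/5):
  y_2 = -Pa(L-x)(2Lx-a²-x²)/(6LEI)  [x>a] = -13·(24/5)·(12-8)·(2·12·8-(24/5)²-8²)/(6·12·50000) = -8528/1171875 m
Load 3 — applied couple M₀=6 kN·m at a=9 m (b=L-a=3):
  y_3 = (M₀x³/(6L)+C₁x)/EI  [x≤a] with C₁=M₀(3b²-L²)/(6L)=-39/4 = (6·8³/(6·12)+(-39/4)·8)/50000 = -53/75000 m
Superposition: y = Σ y_i = -230283/3125000 m ≈ -0.073691 m

y(8) = -230283/3125000 m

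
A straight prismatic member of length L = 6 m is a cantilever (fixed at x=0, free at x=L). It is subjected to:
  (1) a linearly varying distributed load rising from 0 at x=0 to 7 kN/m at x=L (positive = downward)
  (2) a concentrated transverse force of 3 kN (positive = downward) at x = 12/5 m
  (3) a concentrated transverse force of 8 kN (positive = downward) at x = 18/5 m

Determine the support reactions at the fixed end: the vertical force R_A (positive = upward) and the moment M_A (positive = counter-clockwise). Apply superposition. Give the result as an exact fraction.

R_A = 32 kN, M_A = 120 kN·m

Load 1 — triangular load w₀=7 kN/m (0→w₀ over full span):
  R_A = w₀L/2 = 7·6/2 = 21 kN
  M_A = w₀L²/3 = 7·6²/3 = 84 kN·m
Load 2 — point force P=3 kN at a=12/5 m (b=L-a=18/5):
  R_A = P = 3 kN
  M_A = Pa = 3·(12/5) = 36/5 kN·m
Load 3 — point force P=8 kN at a=18/5 m (b=L-a=12/5):
  R_A = P = 8 kN
  M_A = Pa = 8·(18/5) = 144/5 kN·m
Superposition: R_A = 32 kN, M_A = 120 kN·m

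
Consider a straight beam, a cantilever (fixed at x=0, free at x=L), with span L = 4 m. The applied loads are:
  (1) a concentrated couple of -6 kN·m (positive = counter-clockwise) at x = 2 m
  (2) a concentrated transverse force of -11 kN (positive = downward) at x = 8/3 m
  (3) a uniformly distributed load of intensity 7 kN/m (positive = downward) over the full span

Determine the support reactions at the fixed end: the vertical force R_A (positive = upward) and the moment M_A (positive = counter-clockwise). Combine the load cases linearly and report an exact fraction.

R_A = 17 kN, M_A = 98/3 kN·m

Load 1 — applied couple M₀=-6 kN·m at a=2 m (b=L-a=2):
  R_A = 0 kN
  M_A = -M₀ = -(-6) = 6 kN·m
Load 2 — point force P=-11 kN at a=8/3 m (b=L-a=4/3):
  R_A = P = (-11) = -11 kN
  M_A = Pa = (-11)·(8/3) = -88/3 kN·m
Load 3 — uniform load w=7 kN/m over full span:
  R_A = wL = 7·4 = 28 kN
  M_A = wL²/2 = 7·4²/2 = 56 kN·m
Superposition: R_A = 17 kN, M_A = 98/3 kN·m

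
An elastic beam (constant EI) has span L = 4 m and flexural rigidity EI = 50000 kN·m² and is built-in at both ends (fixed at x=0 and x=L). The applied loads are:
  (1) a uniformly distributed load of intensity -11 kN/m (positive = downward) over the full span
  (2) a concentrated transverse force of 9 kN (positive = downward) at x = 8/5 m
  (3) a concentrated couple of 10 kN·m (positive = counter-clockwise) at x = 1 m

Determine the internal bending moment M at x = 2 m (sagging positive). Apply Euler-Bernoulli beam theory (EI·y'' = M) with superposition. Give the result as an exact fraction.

M(2) = -1043/150 kN·m

Load 1 — uniform load w=-11 kN/m over full span:
  M_1 = wLx/2 - wL²/12 - wx²/2 = (-11)·4·2/2 - (-11)·4²/12 - (-11)·2²/2 = -22/3 kN·m
Load 2 — point force P=9 kN at a=8/5 m (b=L-a=12/5):
  M_2 = Pa²(a+3b)(L-x)/L³ - Pa²b/L²  [x>a] = 9·(8/5)²·((8/5)+3·(12/5))·(4-2)/4³ - 9·(8/5)²·(12/5)/4² = 72/25 kN·m
Load 3 — applied couple M₀=10 kN·m at a=1 m (b=L-a=3):
  M_3 = R_Ax - M_A - M₀  [x>a] with R_A=45/16, M_A=-15/8 = (45/16)·2 - (-15/8) - 10 = -5/2 kN·m
Superposition: M = Σ M_i = -1043/150 kN·m ≈ -6.953333 kN·m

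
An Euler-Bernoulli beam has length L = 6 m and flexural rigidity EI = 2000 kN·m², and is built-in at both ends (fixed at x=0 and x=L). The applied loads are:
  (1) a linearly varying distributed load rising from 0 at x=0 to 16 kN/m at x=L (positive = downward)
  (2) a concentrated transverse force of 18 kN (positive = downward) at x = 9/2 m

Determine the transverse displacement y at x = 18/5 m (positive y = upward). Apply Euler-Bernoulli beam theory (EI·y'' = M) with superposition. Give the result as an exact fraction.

Load 1 — triangular load w₀=16 kN/m (0→w₀ over full span):
  y_1 = -w₀x²(L-x)²(x+2L)/(120LEI) = -16·(18/5)²·(6-(18/5))²·((18/5)+2·6)/(120·6·2000) = -25272/1953125 m
Load 2 — point force P=18 kN at a=9/2 m (b=L-a=3/2):
  y_2 = -Pb²x²(3aL-(3a+b)x)/(6L³EI)  [x≤a] = -18·(3/2)²·(18/5)²·(3·(9/2)·6-(3·(9/2)+(3/2))·(18/5))/(6·6³·2000) = -2187/400000 m
Superposition: y = Σ y_i = -4601691/250000000 m ≈ -0.018407 m

y(18/5) = -4601691/250000000 m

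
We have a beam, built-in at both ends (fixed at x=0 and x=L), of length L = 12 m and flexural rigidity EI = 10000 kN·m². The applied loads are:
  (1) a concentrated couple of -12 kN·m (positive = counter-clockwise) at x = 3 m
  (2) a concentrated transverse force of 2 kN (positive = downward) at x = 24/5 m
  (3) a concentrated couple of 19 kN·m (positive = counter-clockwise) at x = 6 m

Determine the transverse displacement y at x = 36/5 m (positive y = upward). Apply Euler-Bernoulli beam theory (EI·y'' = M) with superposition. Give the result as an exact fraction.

y(36/5) = -24498/9765625 m

Load 1 — applied couple M₀=-12 kN·m at a=3 m (b=L-a=9):
  y_1 = (R_Ax³/6 - M_Ax²/2 - M₀(x-a)²/2)/EI  [x>a] with R_A=-9/8, M_A=9/4 = ((-9/8)·(36/5)³/6 - (9/4)·(36/5)²/2 - (-12)·((36/5)-3)²/2)/10000 = -351/156250 m
Load 2 — point force P=2 kN at a=24/5 m (b=L-a=36/5):
  y_2 = -Pa²(L-x)²(3bL-(3b+a)(L-x))/(6L³EI)  [x>a] = -2·(24/5)²·(12-(36/5))²·(3·(36/5)·12-(3·(36/5)+(24/5))·(12-(36/5)))/(6·12³·10000) = -13248/9765625 m
Load 3 — applied couple M₀=19 kN·m at a=6 m (b=L-a=6):
  y_3 = (R_Ax³/6 - M_Ax²/2 - M₀(x-a)²/2)/EI  [x>a] with R_A=19/8, M_A=19/4 = ((19/8)·(36/5)³/6 - (19/4)·(36/5)²/2 - 19·((36/5)-6)²/2)/10000 = 171/156250 m
Superposition: y = Σ y_i = -24498/9765625 m ≈ -0.002509 m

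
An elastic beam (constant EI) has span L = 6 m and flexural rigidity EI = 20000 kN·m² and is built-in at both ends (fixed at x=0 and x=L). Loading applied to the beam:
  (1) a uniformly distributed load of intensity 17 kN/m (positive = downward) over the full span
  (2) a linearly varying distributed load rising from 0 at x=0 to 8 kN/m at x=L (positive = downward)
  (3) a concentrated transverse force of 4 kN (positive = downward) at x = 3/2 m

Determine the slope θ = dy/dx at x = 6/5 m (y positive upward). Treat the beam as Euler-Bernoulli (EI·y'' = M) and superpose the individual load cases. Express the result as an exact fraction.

θ(6/5) = -46809/25000000 rad

Load 1 — uniform load w=17 kN/m over full span:
  θ_1 = -wx(L-x)(L-2x)/(12EI) = -17·(6/5)·(6-(6/5))·(6-2·(6/5))/(12·20000) = -459/312500 rad
Load 2 — triangular load w₀=8 kN/m (0→w₀ over full span):
  θ_2 = -w₀(2x(L-x)(L-2x)(x+2L)+x²(L-x)²)/(120LEI) = -8·(2·(6/5)·(6-(6/5))·(6-2·(6/5))·((6/5)+2·6)+(6/5)²·(6-(6/5))²)/(120·6·20000) = -126/390625 rad
Load 3 — point force P=4 kN at a=3/2 m (b=L-a=9/2):
  θ_3 = -Pb²x(2aL-(3a+b)x)/(2L³EI)  [x≤a] = -4·(9/2)²·(6/5)·(2·(3/2)·6-(3·(3/2)+(9/2))·(6/5))/(2·6³·20000) = -81/1000000 rad
Superposition: θ = Σ θ_i = -46809/25000000 rad ≈ -0.001872 rad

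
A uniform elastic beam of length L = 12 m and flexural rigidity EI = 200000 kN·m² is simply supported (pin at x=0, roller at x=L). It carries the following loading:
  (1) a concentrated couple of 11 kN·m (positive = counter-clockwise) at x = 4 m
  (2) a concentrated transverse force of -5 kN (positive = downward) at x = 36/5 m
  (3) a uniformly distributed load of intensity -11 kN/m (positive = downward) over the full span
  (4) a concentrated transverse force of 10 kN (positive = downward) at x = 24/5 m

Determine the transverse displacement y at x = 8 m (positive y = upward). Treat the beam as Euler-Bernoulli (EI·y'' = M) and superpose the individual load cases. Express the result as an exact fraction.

Load 1 — applied couple M₀=11 kN·m at a=4 m (b=L-a=8):
  y_1 = (M₀x³/(6L)-M₀(x-a)²/2+C₁x)/EI  [x>a] with C₁=M₀(3b²-L²)/(6L)=22/3 = (11·8³/(6·12)-11·(8-4)²/2+(22/3)·8)/200000 = 11/45000 m
Load 2 — point force P=-5 kN at a=36/5 m (b=L-a=24/5):
  y_2 = -Pa(L-x)(2Lx-a²-x²)/(6LEI)  [x>a] = -(-5)·(36/5)·(12-8)·(2·12·8-(36/5)²-8²)/(6·12·200000) = 119/156250 m
Load 3 — uniform load w=-11 kN/m over full span:
  y_3 = -wx(L³-2Lx²+x³)/(24EI) = -(-11)·8·(12³-2·12·8²+8³)/(24·200000) = 121/9375 m
Load 4 — point force P=10 kN at a=24/5 m (b=L-a=36/5):
  y_4 = -Pa(L-x)(2Lx-a²-x²)/(6LEI)  [x>a] = -10·(24/5)·(12-8)·(2·12·8-(24/5)²-8²)/(6·12·200000) = -328/234375 m
Superposition: y = Σ y_i = 70387/5625000 m ≈ 0.012513 m

y(8) = 70387/5625000 m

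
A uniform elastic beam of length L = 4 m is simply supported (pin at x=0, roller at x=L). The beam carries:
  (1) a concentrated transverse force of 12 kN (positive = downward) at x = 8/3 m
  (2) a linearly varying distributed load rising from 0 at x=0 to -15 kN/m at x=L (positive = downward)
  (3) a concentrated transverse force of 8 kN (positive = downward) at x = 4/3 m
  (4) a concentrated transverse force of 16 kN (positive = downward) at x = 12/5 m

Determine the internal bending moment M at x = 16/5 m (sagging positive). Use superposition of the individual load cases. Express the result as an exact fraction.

Load 1 — point force P=12 kN at a=8/3 m (b=L-a=4/3):
  M_1 = Pa(L-x)/L  [x>a] = 12·(8/3)·(4-(16/5))/4 = 32/5 kN·m
Load 2 — triangular load w₀=-15 kN/m (0→w₀ over full span):
  M_2 = w₀Lx/6 - w₀x³/(6L) = (-15)·4·(16/5)/6 - (-15)·(16/5)³/(6·4) = -288/25 kN·m
Load 3 — point force P=8 kN at a=4/3 m (b=L-a=8/3):
  M_3 = Pa(L-x)/L  [x>a] = 8·(4/3)·(4-(16/5))/4 = 32/15 kN·m
Load 4 — point force P=16 kN at a=12/5 m (b=L-a=8/5):
  M_4 = Pa(L-x)/L  [x>a] = 16·(12/5)·(4-(16/5))/4 = 192/25 kN·m
Superposition: M = Σ M_i = 352/75 kN·m ≈ 4.693333 kN·m

M(16/5) = 352/75 kN·m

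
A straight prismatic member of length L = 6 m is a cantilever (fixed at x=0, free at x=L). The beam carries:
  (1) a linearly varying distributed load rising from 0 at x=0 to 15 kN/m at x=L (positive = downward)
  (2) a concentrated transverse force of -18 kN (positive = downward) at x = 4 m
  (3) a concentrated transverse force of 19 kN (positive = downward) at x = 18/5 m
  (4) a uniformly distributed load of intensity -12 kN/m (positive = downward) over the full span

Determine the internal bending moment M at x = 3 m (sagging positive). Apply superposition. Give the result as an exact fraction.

M(3) = 87/20 kN·m

Load 1 — triangular load w₀=15 kN/m (0→w₀ over full span):
  M_1 = w₀Lx/2 - w₀L²/3 - w₀x³/(6L) = 15·6·3/2 - 15·6²/3 - 15·3³/(6·6) = -225/4 kN·m
Load 2 — point force P=-18 kN at a=4 m (b=L-a=2):
  M_2 = -P(a-x)  [x≤a] = -(-18)·(4-3) = 18 kN·m
Load 3 — point force P=19 kN at a=18/5 m (b=L-a=12/5):
  M_3 = -P(a-x)  [x≤a] = -19·((18/5)-3) = -57/5 kN·m
Load 4 — uniform load w=-12 kN/m over full span:
  M_4 = -w(L-x)²/2 = -(-12)·(6-3)²/2 = 54 kN·m
Superposition: M = Σ M_i = 87/20 kN·m ≈ 4.350000 kN·m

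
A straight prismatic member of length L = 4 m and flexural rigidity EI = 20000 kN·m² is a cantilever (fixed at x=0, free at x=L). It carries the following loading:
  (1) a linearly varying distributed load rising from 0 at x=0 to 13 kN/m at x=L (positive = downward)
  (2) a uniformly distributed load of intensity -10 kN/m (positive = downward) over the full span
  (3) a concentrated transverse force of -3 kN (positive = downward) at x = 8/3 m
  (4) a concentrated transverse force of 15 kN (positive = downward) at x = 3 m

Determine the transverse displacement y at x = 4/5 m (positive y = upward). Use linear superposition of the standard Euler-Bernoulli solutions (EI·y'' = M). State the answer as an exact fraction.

Load 1 — triangular load w₀=13 kN/m (0→w₀ over full span):
  y_1 = (w₀Lx³/12-w₀L²x²/6-w₀x⁵/(120L))/EI = (13·4·(4/5)³/12-13·4²·(4/5)²/6-13·(4/5)⁵/(120·4))/20000 = -29263/29296875 m
Load 2 — uniform load w=-10 kN/m over full span:
  y_2 = -wx²(x²-4Lx+6L²)/(24EI) = -(-10)·(4/5)²·((4/5)²-4·4·(4/5)+6·4²)/(24·20000) = 262/234375 m
Load 3 — point force P=-3 kN at a=8/3 m (b=L-a=4/3):
  y_3 = -Px²(3a-x)/(6EI)  [x≤a] = -(-3)·(4/5)²·(3·(8/3)-(4/5))/(6·20000) = 9/78125 m
Load 4 — point force P=15 kN at a=3 m (b=L-a=1):
  y_4 = -Px²(3a-x)/(6EI)  [x≤a] = -15·(4/5)²·(3·3-(4/5))/(6·20000) = -41/62500 m
Superposition: y = Σ y_i = -49427/117187500 m ≈ -0.000422 m

y(4/5) = -49427/117187500 m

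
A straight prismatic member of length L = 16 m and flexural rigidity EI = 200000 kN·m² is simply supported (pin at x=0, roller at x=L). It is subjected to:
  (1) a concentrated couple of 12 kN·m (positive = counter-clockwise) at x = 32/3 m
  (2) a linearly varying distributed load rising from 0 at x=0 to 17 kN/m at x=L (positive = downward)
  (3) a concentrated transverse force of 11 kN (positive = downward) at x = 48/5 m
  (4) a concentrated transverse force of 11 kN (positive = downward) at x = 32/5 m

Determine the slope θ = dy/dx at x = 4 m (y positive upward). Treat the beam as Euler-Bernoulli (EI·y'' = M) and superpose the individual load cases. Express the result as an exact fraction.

Load 1 — applied couple M₀=12 kN·m at a=32/3 m (b=L-a=16/3):
  θ_1 = (M₀x²/(2L)+C₁)/EI  [x≤a] with C₁=M₀(3b²-L²)/(6L)=-64/3 = (12·4²/(2·16)+(-64/3))/200000 = -23/300000 rad
Load 2 — triangular load w₀=17 kN/m (0→w₀ over full span):
  θ_2 = -w₀(7L⁴-30L²x²+15x⁴)/(360LEI) = -17·(7·16⁴-30·16²·4²+15·4⁴)/(360·16·200000) = -22559/4500000 rad
Load 3 — point force P=11 kN at a=48/5 m (b=L-a=32/5):
  θ_3 = -Pb(L²-b²-3x²)/(6LEI)  [x≤a] = -11·(32/5)·(16²-(32/5)²-3·4²)/(6·16·200000) = -957/1562500 rad
Load 4 — point force P=11 kN at a=32/5 m (b=L-a=48/5):
  θ_4 = -Pb(L²-b²-3x²)/(6LEI)  [x≤a] = -11·(48/5)·(16²-(48/5)²-3·4²)/(6·16·200000) = -1991/3125000 rad
Superposition: θ = Σ θ_i = -35659/5625000 rad ≈ -0.006339 rad

θ(4) = -35659/5625000 rad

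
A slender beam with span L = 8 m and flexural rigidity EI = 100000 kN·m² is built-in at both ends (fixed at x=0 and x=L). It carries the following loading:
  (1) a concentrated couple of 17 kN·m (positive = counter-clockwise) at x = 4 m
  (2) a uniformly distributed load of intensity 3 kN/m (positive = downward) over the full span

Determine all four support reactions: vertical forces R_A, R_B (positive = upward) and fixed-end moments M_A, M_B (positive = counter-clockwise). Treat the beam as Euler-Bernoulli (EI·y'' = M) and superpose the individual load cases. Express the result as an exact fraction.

Load 1 — applied couple M₀=17 kN·m at a=4 m (b=L-a=4):
  R_A = 6M₀ab/L³ = 6·17·4·4/8³ = 51/16 kN
  M_A = M₀b(2a-b)/L² = 17·4·(2·4-4)/8² = 17/4 kN·m
  R_B = -6M₀ab/L³ = -6·17·4·4/8³ = -51/16 kN
  M_B = M₀a(2b-a)/L² = 17·4·(2·4-4)/8² = 17/4 kN·m
Load 2 — uniform load w=3 kN/m over full span:
  R_A = wL/2 = 3·8/2 = 12 kN
  M_A = wL²/12 = 3·8²/12 = 16 kN·m
  R_B = wL/2 = 3·8/2 = 12 kN
  M_B = -wL²/12 = -3·8²/12 = -16 kN·m
Superposition: R_A = 243/16 kN, M_A = 81/4 kN·m, R_B = 141/16 kN, M_B = -47/4 kN·m

R_A = 243/16 kN, M_A = 81/4 kN·m, R_B = 141/16 kN, M_B = -47/4 kN·m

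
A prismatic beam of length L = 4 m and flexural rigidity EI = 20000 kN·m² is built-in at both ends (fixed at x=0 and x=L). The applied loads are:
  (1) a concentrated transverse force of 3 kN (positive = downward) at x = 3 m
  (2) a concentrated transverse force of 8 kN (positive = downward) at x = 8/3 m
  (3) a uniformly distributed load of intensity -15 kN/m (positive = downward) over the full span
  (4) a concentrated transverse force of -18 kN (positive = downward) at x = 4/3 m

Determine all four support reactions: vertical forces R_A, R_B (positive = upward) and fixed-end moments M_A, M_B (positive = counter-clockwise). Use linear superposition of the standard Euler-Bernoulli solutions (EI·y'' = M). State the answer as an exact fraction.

Load 1 — point force P=3 kN at a=3 m (b=L-a=1):
  R_A = Pb²(3a+b)/L³ = 3·1²·(3·3+1)/4³ = 15/32 kN
  M_A = Pab²/L² = 3·3·1²/4² = 9/16 kN·m
  R_B = Pa²(a+3b)/L³ = 3·3²·(3+3·1)/4³ = 81/32 kN
  M_B = -Pa²b/L² = -3·3²·1/4² = -27/16 kN·m
Load 2 — point force P=8 kN at a=8/3 m (b=L-a=4/3):
  R_A = Pb²(3a+b)/L³ = 8·(4/3)²·(3·(8/3)+(4/3))/4³ = 56/27 kN
  M_A = Pab²/L² = 8·(8/3)·(4/3)²/4² = 64/27 kN·m
  R_B = Pa²(a+3b)/L³ = 8·(8/3)²·((8/3)+3·(4/3))/4³ = 160/27 kN
  M_B = -Pa²b/L² = -8·(8/3)²·(4/3)/4² = -128/27 kN·m
Load 3 — uniform load w=-15 kN/m over full span:
  R_A = wL/2 = (-15)·4/2 = -30 kN
  M_A = wL²/12 = (-15)·4²/12 = -20 kN·m
  R_B = wL/2 = (-15)·4/2 = -30 kN
  M_B = -wL²/12 = -(-15)·4²/12 = 20 kN·m
Load 4 — point force P=-18 kN at a=4/3 m (b=L-a=8/3):
  R_A = Pb²(3a+b)/L³ = (-18)·(8/3)²·(3·(4/3)+(8/3))/4³ = -40/3 kN
  M_A = Pab²/L² = (-18)·(4/3)·(8/3)²/4² = -32/3 kN·m
  R_B = Pa²(a+3b)/L³ = (-18)·(4/3)²·((4/3)+3·(8/3))/4³ = -14/3 kN
  M_B = -Pa²b/L² = -(-18)·(4/3)²·(8/3)/4² = 16/3 kN·m
Superposition: R_A = -35243/864 kN, M_A = -11981/432 kN·m, R_B = -22645/864 kN, M_B = 8167/432 kN·m

R_A = -35243/864 kN, M_A = -11981/432 kN·m, R_B = -22645/864 kN, M_B = 8167/432 kN·m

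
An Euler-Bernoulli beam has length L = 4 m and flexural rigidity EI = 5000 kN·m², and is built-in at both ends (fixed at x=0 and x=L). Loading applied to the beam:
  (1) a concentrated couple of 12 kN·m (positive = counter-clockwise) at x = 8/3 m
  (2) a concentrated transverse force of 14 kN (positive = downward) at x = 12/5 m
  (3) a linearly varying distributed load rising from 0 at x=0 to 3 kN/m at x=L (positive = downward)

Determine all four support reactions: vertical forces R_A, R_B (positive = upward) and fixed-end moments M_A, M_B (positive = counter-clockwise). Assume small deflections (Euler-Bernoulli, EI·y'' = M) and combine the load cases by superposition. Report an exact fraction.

R_A = 1341/125 kN, M_A = 1372/125 kN·m, R_B = 1159/125 kN, M_B = -1308/125 kN·m

Load 1 — applied couple M₀=12 kN·m at a=8/3 m (b=L-a=4/3):
  R_A = 6M₀ab/L³ = 6·12·(8/3)·(4/3)/4³ = 4 kN
  M_A = M₀b(2a-b)/L² = 12·(4/3)·(2·(8/3)-(4/3))/4² = 4 kN·m
  R_B = -6M₀ab/L³ = -6·12·(8/3)·(4/3)/4³ = -4 kN
  M_B = M₀a(2b-a)/L² = 12·(8/3)·(2·(4/3)-(8/3))/4² = 0 kN·m
Load 2 — point force P=14 kN at a=12/5 m (b=L-a=8/5):
  R_A = Pb²(3a+b)/L³ = 14·(8/5)²·(3·(12/5)+(8/5))/4³ = 616/125 kN
  M_A = Pab²/L² = 14·(12/5)·(8/5)²/4² = 672/125 kN·m
  R_B = Pa²(a+3b)/L³ = 14·(12/5)²·((12/5)+3·(8/5))/4³ = 1134/125 kN
  M_B = -Pa²b/L² = -14·(12/5)²·(8/5)/4² = -1008/125 kN·m
Load 3 — triangular load w₀=3 kN/m (0→w₀ over full span):
  R_A = 3w₀L/20 = 3·3·4/20 = 9/5 kN
  M_A = w₀L²/30 = 3·4²/30 = 8/5 kN·m
  R_B = 7w₀L/20 = 7·3·4/20 = 21/5 kN
  M_B = -w₀L²/20 = -3·4²/20 = -12/5 kN·m
Superposition: R_A = 1341/125 kN, M_A = 1372/125 kN·m, R_B = 1159/125 kN, M_B = -1308/125 kN·m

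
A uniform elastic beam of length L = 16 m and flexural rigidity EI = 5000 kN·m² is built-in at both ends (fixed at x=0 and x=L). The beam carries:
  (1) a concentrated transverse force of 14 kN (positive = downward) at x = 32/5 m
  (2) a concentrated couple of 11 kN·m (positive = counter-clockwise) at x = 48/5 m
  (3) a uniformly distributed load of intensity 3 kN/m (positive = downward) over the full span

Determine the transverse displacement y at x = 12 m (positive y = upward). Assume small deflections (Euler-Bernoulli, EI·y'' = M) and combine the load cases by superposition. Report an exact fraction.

y(12) = -764/9375 m

Load 1 — point force P=14 kN at a=32/5 m (b=L-a=48/5):
  y_1 = -Pa²(L-x)²(3bL-(3b+a)(L-x))/(6L³EI)  [x>a] = -14·(32/5)²·(16-12)²·(3·(48/5)·16-(3·(48/5)+(32/5))·(16-12))/(6·16³·5000) = -224/9375 m
Load 2 — applied couple M₀=11 kN·m at a=48/5 m (b=L-a=32/5):
  y_2 = (R_Ax³/6 - M_Ax²/2 - M₀(x-a)²/2)/EI  [x>a] with R_A=99/100, M_A=88/25 = ((99/100)·12³/6 - (88/25)·12²/2 - 11·(12-(48/5))²/2)/5000 = 0 m
Load 3 — uniform load w=3 kN/m over full span:
  y_3 = -wx²(L-x)²/(24EI) = -3·12²·(16-12)²/(24·5000) = -36/625 m
Superposition: y = Σ y_i = -764/9375 m ≈ -0.081493 m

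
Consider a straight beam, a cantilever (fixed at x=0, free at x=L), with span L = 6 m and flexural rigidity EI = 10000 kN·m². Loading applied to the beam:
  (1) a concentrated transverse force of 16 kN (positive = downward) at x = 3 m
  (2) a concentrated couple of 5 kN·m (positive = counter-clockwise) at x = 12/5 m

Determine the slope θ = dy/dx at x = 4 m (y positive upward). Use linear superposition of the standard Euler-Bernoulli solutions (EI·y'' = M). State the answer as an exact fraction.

Load 1 — point force P=16 kN at a=3 m (b=L-a=3):
  θ_1 = -Pa²/(2EI)  [x>a] = -16·3²/(2·10000) = -9/1250 rad
Load 2 — applied couple M₀=5 kN·m at a=12/5 m (b=L-a=18/5):
  θ_2 = M₀a/EI  [x>a] = 5·(12/5)/10000 = 3/2500 rad
Superposition: θ = Σ θ_i = -3/500 rad ≈ -0.006000 rad

θ(4) = -3/500 rad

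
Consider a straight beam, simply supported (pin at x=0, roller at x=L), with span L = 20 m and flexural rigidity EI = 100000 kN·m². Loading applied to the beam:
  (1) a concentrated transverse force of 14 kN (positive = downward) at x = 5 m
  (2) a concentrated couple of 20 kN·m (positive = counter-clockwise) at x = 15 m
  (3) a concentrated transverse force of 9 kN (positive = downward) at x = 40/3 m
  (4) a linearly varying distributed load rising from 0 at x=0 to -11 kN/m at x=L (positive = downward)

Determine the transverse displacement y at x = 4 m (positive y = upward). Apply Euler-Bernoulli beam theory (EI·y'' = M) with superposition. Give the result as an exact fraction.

y(4) = 1003481/22500000 m

Load 1 — point force P=14 kN at a=5 m (b=L-a=15):
  y_1 = -Pbx(L²-b²-x²)/(6LEI)  [x≤a] = -14·15·4·(20²-15²-4²)/(6·20·100000) = -1113/100000 m
Load 2 — applied couple M₀=20 kN·m at a=15 m (b=L-a=5):
  y_2 = (M₀x³/(6L)+C₁x)/EI  [x≤a] with C₁=M₀(3b²-L²)/(6L)=-325/6 = (20·4³/(6·20)+(-325/6)·4)/100000 = -103/50000 m
Load 3 — point force P=9 kN at a=40/3 m (b=L-a=20/3):
  y_3 = -Pbx(L²-b²-x²)/(6LEI)  [x≤a] = -9·(20/3)·4·(20²-(20/3)²-4²)/(6·20·100000) = -191/28125 m
Load 4 — triangular load w₀=-11 kN/m (0→w₀ over full span):
  y_4 = -w₀x(7L⁴-10L²x²+3x⁴)/(360LEI) = -(-11)·4·(7·20⁴-10·20²·4²+3·4⁴)/(360·20·100000) = 15136/234375 m
Superposition: y = Σ y_i = 1003481/22500000 m ≈ 0.044599 m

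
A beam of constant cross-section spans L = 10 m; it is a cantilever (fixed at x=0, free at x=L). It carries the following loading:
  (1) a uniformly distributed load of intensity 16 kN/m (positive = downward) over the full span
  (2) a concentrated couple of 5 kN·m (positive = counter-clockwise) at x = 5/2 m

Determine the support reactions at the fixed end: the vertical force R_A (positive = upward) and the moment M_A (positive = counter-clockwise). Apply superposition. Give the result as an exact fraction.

Load 1 — uniform load w=16 kN/m over full span:
  R_A = wL = 16·10 = 160 kN
  M_A = wL²/2 = 16·10²/2 = 800 kN·m
Load 2 — applied couple M₀=5 kN·m at a=5/2 m (b=L-a=15/2):
  R_A = 0 kN
  M_A = -M₀ = -5 kN·m
Superposition: R_A = 160 kN, M_A = 795 kN·m

R_A = 160 kN, M_A = 795 kN·m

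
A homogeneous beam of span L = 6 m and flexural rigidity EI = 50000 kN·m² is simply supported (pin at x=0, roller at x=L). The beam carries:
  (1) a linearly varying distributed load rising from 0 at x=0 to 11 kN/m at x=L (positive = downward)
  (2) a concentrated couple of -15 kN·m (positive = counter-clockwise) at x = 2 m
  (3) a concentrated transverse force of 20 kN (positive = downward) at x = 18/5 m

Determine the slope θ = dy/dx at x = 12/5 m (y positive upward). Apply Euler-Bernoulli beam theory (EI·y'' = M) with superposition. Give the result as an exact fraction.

Load 1 — triangular load w₀=11 kN/m (0→w₀ over full span):
  θ_1 = -w₀(7L⁴-30L²x²+15x⁴)/(360LEI) = -11·(7·6⁴-30·6²·(12/5)²+15·(12/5)⁴)/(360·6·50000) = -10659/31250000 rad
Load 2 — applied couple M₀=-15 kN·m at a=2 m (b=L-a=4):
  θ_2 = (M₀x²/(2L)-M₀(x-a)+C₁)/EI  [x>a] with C₁=M₀(3b²-L²)/(6L)=-5 = ((-15)·(12/5)²/(2·6)-(-15)·((12/5)-2)+(-5))/50000 = -31/250000 rad
Load 3 — point force P=20 kN at a=18/5 m (b=L-a=12/5):
  θ_3 = -Pb(L²-b²-3x²)/(6LEI)  [x≤a] = -20·(12/5)·(6²-(12/5)²-3·(12/5)²)/(6·6·50000) = -27/78125 rad
Superposition: θ = Σ θ_i = -12667/15625000 rad ≈ -0.000811 rad

θ(12/5) = -12667/15625000 rad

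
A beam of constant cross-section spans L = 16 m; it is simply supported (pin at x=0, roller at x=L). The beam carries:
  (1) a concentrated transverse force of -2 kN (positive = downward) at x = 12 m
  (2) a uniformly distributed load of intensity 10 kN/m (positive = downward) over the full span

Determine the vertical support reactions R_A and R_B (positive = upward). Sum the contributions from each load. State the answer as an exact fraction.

Load 1 — point force P=-2 kN at a=12 m (b=L-a=4):
  R_A = Pb/L = (-2)·4/16 = -1/2 kN
  R_B = Pa/L = (-2)·12/16 = -3/2 kN
Load 2 — uniform load w=10 kN/m over full span:
  R_A = wL/2 = 10·16/2 = 80 kN
  R_B = wL/2 = 10·16/2 = 80 kN
Superposition: R_A = 159/2 kN, R_B = 157/2 kN

R_A = 159/2 kN, R_B = 157/2 kN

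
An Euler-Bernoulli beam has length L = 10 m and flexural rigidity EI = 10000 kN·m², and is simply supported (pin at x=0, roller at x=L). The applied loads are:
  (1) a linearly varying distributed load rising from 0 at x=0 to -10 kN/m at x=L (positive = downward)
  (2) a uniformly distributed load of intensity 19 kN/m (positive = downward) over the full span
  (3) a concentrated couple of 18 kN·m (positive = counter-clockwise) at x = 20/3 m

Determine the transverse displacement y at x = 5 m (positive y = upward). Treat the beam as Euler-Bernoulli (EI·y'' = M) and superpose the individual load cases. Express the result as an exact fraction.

Load 1 — triangular load w₀=-10 kN/m (0→w₀ over full span):
  y_1 = -w₀x(7L⁴-10L²x²+3x⁴)/(360LEI) = -(-10)·5·(7·10⁴-10·10²·5²+3·5⁴)/(360·10·10000) = 25/384 m
Load 2 — uniform load w=19 kN/m over full span:
  y_2 = -wx(L³-2Lx²+x³)/(24EI) = -19·5·(10³-2·10·5²+5³)/(24·10000) = -95/384 m
Load 3 — applied couple M₀=18 kN·m at a=20/3 m (b=L-a=10/3):
  y_3 = (M₀x³/(6L)+C₁x)/EI  [x≤a] with C₁=M₀(3b²-L²)/(6L)=-20 = (18·5³/(6·10)+(-20)·5)/10000 = -1/160 m
Superposition: y = Σ y_i = -181/960 m ≈ -0.188542 m

y(5) = -181/960 m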